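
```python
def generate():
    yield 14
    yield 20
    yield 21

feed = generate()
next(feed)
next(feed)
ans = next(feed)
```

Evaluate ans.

Step 1: generate() creates a generator.
Step 2: next(feed) yields 14 (consumed and discarded).
Step 3: next(feed) yields 20 (consumed and discarded).
Step 4: next(feed) yields 21, assigned to ans.
Therefore ans = 21.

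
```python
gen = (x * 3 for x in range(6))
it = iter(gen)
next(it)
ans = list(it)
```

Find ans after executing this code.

Step 1: Generator produces [0, 3, 6, 9, 12, 15].
Step 2: next(it) consumes first element (0).
Step 3: list(it) collects remaining: [3, 6, 9, 12, 15].
Therefore ans = [3, 6, 9, 12, 15].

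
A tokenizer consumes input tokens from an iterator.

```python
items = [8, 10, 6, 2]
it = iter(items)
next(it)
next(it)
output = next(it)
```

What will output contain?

Step 1: Create iterator over [8, 10, 6, 2].
Step 2: next() consumes 8.
Step 3: next() consumes 10.
Step 4: next() returns 6.
Therefore output = 6.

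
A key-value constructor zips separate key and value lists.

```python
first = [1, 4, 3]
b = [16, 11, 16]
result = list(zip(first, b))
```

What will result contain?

Step 1: zip pairs elements at same index:
  Index 0: (1, 16)
  Index 1: (4, 11)
  Index 2: (3, 16)
Therefore result = [(1, 16), (4, 11), (3, 16)].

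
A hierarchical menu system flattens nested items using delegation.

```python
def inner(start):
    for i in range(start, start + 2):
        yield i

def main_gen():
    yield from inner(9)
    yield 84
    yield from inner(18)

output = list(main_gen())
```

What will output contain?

Step 1: main_gen() delegates to inner(9):
  yield 9
  yield 10
Step 2: yield 84
Step 3: Delegates to inner(18):
  yield 18
  yield 19
Therefore output = [9, 10, 84, 18, 19].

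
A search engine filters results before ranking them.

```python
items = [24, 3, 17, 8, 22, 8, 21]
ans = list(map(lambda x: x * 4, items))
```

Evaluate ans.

Step 1: Apply lambda x: x * 4 to each element:
  24 -> 96
  3 -> 12
  17 -> 68
  8 -> 32
  22 -> 88
  8 -> 32
  21 -> 84
Therefore ans = [96, 12, 68, 32, 88, 32, 84].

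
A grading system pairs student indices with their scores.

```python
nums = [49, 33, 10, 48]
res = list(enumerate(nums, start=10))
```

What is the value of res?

Step 1: enumerate with start=10:
  (10, 49)
  (11, 33)
  (12, 10)
  (13, 48)
Therefore res = [(10, 49), (11, 33), (12, 10), (13, 48)].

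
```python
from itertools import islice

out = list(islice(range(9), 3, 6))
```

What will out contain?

Step 1: islice(range(9), 3, 6) takes elements at indices [3, 6).
Step 2: Elements: [3, 4, 5].
Therefore out = [3, 4, 5].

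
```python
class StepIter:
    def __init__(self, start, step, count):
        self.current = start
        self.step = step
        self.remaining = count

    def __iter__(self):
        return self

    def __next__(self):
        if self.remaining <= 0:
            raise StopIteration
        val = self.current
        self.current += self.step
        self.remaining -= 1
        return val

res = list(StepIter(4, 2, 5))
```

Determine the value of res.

Step 1: StepIter starts at 4, increments by 2, for 5 steps:
  Yield 4, then current += 2
  Yield 6, then current += 2
  Yield 8, then current += 2
  Yield 10, then current += 2
  Yield 12, then current += 2
Therefore res = [4, 6, 8, 10, 12].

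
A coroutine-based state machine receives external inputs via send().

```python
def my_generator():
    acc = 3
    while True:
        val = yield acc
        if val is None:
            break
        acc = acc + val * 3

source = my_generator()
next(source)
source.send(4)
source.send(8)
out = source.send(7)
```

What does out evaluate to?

Step 1: next() -> yield acc=3.
Step 2: send(4) -> val=4, acc = 3 + 4*3 = 15, yield 15.
Step 3: send(8) -> val=8, acc = 15 + 8*3 = 39, yield 39.
Step 4: send(7) -> val=7, acc = 39 + 7*3 = 60, yield 60.
Therefore out = 60.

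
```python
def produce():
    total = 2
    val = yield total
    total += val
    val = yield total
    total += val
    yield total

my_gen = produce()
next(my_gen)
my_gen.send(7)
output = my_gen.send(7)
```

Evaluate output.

Step 1: next() -> yield total=2.
Step 2: send(7) -> val=7, total = 2+7 = 9, yield 9.
Step 3: send(7) -> val=7, total = 9+7 = 16, yield 16.
Therefore output = 16.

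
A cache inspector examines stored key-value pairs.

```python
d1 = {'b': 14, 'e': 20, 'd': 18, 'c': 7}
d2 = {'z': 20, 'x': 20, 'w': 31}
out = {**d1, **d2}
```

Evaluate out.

Step 1: Merge d1 and d2 (d2 values override on key conflicts).
Step 2: d1 has keys ['b', 'e', 'd', 'c'], d2 has keys ['z', 'x', 'w'].
Therefore out = {'b': 14, 'e': 20, 'd': 18, 'c': 7, 'z': 20, 'x': 20, 'w': 31}.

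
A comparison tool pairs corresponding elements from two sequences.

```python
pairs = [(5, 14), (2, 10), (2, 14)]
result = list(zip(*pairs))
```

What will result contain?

Step 1: zip(*pairs) transposes: unzips [(5, 14), (2, 10), (2, 14)] into separate sequences.
Step 2: First elements: (5, 2, 2), second elements: (14, 10, 14).
Therefore result = [(5, 2, 2), (14, 10, 14)].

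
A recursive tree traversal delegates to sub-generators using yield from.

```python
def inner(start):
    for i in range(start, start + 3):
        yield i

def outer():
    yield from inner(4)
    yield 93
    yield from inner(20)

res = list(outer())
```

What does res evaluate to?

Step 1: outer() delegates to inner(4):
  yield 4
  yield 5
  yield 6
Step 2: yield 93
Step 3: Delegates to inner(20):
  yield 20
  yield 21
  yield 22
Therefore res = [4, 5, 6, 93, 20, 21, 22].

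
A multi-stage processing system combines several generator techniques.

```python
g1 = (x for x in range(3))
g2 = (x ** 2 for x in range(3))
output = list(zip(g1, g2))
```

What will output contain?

Step 1: g1 produces [0, 1, 2].
Step 2: g2 produces [0, 1, 4].
Step 3: zip pairs them: [(0, 0), (1, 1), (2, 4)].
Therefore output = [(0, 0), (1, 1), (2, 4)].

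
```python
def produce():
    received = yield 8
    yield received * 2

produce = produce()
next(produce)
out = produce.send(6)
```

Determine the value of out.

Step 1: next(produce) advances to first yield, producing 8.
Step 2: send(6) resumes, received = 6.
Step 3: yield received * 2 = 6 * 2 = 12.
Therefore out = 12.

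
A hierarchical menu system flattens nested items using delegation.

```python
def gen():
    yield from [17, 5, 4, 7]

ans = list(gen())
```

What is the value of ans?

Step 1: yield from delegates to the iterable, yielding each element.
Step 2: Collected values: [17, 5, 4, 7].
Therefore ans = [17, 5, 4, 7].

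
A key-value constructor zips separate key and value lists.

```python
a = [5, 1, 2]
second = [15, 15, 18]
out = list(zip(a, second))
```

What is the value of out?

Step 1: zip pairs elements at same index:
  Index 0: (5, 15)
  Index 1: (1, 15)
  Index 2: (2, 18)
Therefore out = [(5, 15), (1, 15), (2, 18)].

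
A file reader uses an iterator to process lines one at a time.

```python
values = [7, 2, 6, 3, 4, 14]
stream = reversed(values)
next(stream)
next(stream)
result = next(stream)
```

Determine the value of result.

Step 1: reversed([7, 2, 6, 3, 4, 14]) gives iterator: [14, 4, 3, 6, 2, 7].
Step 2: First next() = 14, second next() = 4.
Step 3: Third next() = 3.
Therefore result = 3.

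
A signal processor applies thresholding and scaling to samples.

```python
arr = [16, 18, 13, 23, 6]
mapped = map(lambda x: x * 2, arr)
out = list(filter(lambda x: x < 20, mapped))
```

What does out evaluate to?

Step 1: Map x * 2:
  16 -> 32
  18 -> 36
  13 -> 26
  23 -> 46
  6 -> 12
Step 2: Filter for < 20:
  32: removed
  36: removed
  26: removed
  46: removed
  12: kept
Therefore out = [12].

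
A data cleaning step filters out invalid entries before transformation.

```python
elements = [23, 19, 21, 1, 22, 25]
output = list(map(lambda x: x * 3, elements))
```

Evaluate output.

Step 1: Apply lambda x: x * 3 to each element:
  23 -> 69
  19 -> 57
  21 -> 63
  1 -> 3
  22 -> 66
  25 -> 75
Therefore output = [69, 57, 63, 3, 66, 75].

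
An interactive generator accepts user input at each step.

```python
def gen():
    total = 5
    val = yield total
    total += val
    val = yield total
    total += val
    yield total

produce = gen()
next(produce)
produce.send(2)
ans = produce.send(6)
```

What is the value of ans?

Step 1: next() -> yield total=5.
Step 2: send(2) -> val=2, total = 5+2 = 7, yield 7.
Step 3: send(6) -> val=6, total = 7+6 = 13, yield 13.
Therefore ans = 13.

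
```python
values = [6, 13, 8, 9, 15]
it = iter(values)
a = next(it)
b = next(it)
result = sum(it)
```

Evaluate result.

Step 1: Create iterator over [6, 13, 8, 9, 15].
Step 2: a = next() = 6, b = next() = 13.
Step 3: sum() of remaining [8, 9, 15] = 32.
Therefore result = 32.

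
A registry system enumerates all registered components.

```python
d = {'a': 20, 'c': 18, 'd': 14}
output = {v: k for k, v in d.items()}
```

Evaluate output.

Step 1: Invert dict (swap keys and values):
  'a': 20 -> 20: 'a'
  'c': 18 -> 18: 'c'
  'd': 14 -> 14: 'd'
Therefore output = {20: 'a', 18: 'c', 14: 'd'}.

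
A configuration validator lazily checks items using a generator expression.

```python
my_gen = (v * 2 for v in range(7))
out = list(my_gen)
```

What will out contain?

Step 1: For each v in range(7), compute v*2:
  v=0: 0*2 = 0
  v=1: 1*2 = 2
  v=2: 2*2 = 4
  v=3: 3*2 = 6
  v=4: 4*2 = 8
  v=5: 5*2 = 10
  v=6: 6*2 = 12
Therefore out = [0, 2, 4, 6, 8, 10, 12].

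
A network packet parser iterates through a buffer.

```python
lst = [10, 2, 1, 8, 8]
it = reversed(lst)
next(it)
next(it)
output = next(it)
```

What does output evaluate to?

Step 1: reversed([10, 2, 1, 8, 8]) gives iterator: [8, 8, 1, 2, 10].
Step 2: First next() = 8, second next() = 8.
Step 3: Third next() = 1.
Therefore output = 1.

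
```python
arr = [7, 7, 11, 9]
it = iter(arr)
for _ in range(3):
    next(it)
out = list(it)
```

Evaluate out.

Step 1: Create iterator over [7, 7, 11, 9].
Step 2: Advance 3 positions (consuming [7, 7, 11]).
Step 3: list() collects remaining elements: [9].
Therefore out = [9].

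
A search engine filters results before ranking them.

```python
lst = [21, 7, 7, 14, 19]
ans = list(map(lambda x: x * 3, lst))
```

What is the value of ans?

Step 1: Apply lambda x: x * 3 to each element:
  21 -> 63
  7 -> 21
  7 -> 21
  14 -> 42
  19 -> 57
Therefore ans = [63, 21, 21, 42, 57].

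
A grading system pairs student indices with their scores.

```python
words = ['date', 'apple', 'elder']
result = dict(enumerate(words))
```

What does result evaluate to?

Step 1: enumerate pairs indices with words:
  0 -> 'date'
  1 -> 'apple'
  2 -> 'elder'
Therefore result = {0: 'date', 1: 'apple', 2: 'elder'}.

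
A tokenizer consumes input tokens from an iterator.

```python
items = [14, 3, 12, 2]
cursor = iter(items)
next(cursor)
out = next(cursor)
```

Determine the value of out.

Step 1: Create iterator over [14, 3, 12, 2].
Step 2: next() consumes 14.
Step 3: next() returns 3.
Therefore out = 3.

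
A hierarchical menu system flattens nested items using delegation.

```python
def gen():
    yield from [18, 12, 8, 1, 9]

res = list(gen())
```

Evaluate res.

Step 1: yield from delegates to the iterable, yielding each element.
Step 2: Collected values: [18, 12, 8, 1, 9].
Therefore res = [18, 12, 8, 1, 9].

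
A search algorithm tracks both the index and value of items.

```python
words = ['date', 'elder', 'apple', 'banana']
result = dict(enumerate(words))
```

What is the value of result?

Step 1: enumerate pairs indices with words:
  0 -> 'date'
  1 -> 'elder'
  2 -> 'apple'
  3 -> 'banana'
Therefore result = {0: 'date', 1: 'elder', 2: 'apple', 3: 'banana'}.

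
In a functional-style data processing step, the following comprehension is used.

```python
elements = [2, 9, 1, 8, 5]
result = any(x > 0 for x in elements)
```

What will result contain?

Step 1: Check x > 0 for each element in [2, 9, 1, 8, 5]:
  2 > 0: True
  9 > 0: True
  1 > 0: True
  8 > 0: True
  5 > 0: True
Step 2: any() returns True.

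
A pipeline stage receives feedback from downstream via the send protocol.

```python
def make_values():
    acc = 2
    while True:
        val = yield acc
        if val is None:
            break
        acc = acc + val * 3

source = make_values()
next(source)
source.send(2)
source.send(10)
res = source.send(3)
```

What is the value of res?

Step 1: next() -> yield acc=2.
Step 2: send(2) -> val=2, acc = 2 + 2*3 = 8, yield 8.
Step 3: send(10) -> val=10, acc = 8 + 10*3 = 38, yield 38.
Step 4: send(3) -> val=3, acc = 38 + 3*3 = 47, yield 47.
Therefore res = 47.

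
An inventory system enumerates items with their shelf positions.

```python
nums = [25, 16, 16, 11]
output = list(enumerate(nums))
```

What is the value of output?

Step 1: enumerate pairs each element with its index:
  (0, 25)
  (1, 16)
  (2, 16)
  (3, 11)
Therefore output = [(0, 25), (1, 16), (2, 16), (3, 11)].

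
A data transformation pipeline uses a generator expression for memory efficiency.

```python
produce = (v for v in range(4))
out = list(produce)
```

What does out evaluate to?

Step 1: Generator expression iterates range(4): [0, 1, 2, 3].
Step 2: list() collects all values.
Therefore out = [0, 1, 2, 3].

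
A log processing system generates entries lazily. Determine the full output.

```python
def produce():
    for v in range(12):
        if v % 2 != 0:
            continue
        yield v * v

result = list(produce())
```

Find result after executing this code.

Step 1: Only yield v**2 when v is divisible by 2:
  v=0: 0 % 2 == 0, yield 0**2 = 0
  v=2: 2 % 2 == 0, yield 2**2 = 4
  v=4: 4 % 2 == 0, yield 4**2 = 16
  v=6: 6 % 2 == 0, yield 6**2 = 36
  v=8: 8 % 2 == 0, yield 8**2 = 64
  v=10: 10 % 2 == 0, yield 10**2 = 100
Therefore result = [0, 4, 16, 36, 64, 100].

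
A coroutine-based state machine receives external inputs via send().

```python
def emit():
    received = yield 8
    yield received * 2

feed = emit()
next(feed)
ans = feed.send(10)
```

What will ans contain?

Step 1: next(feed) advances to first yield, producing 8.
Step 2: send(10) resumes, received = 10.
Step 3: yield received * 2 = 10 * 2 = 20.
Therefore ans = 20.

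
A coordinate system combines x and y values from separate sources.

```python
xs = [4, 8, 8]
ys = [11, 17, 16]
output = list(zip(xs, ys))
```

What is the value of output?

Step 1: zip pairs elements at same index:
  Index 0: (4, 11)
  Index 1: (8, 17)
  Index 2: (8, 16)
Therefore output = [(4, 11), (8, 17), (8, 16)].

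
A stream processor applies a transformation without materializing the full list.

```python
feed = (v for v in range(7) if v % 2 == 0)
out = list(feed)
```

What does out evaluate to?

Step 1: Filter range(7) keeping only even values:
  v=0: even, included
  v=1: odd, excluded
  v=2: even, included
  v=3: odd, excluded
  v=4: even, included
  v=5: odd, excluded
  v=6: even, included
Therefore out = [0, 2, 4, 6].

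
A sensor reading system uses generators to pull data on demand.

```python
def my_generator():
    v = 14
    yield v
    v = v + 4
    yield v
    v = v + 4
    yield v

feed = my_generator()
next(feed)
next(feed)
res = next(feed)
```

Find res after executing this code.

Step 1: Trace through generator execution:
  Yield 1: v starts at 14, yield 14
  Yield 2: v = 14 + 4 = 18, yield 18
  Yield 3: v = 18 + 4 = 22, yield 22
Step 2: First next() gets 14, second next() gets the second value, third next() yields 22.
Therefore res = 22.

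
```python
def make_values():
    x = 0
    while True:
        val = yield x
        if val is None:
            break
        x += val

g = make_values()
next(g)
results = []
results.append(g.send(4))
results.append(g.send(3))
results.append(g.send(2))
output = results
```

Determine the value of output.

Step 1: next(g) -> yield 0.
Step 2: send(4) -> x = 4, yield 4.
Step 3: send(3) -> x = 7, yield 7.
Step 4: send(2) -> x = 9, yield 9.
Therefore output = [4, 7, 9].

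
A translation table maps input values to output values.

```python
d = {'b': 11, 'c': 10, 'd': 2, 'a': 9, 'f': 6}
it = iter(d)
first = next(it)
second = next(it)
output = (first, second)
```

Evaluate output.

Step 1: iter(d) iterates over keys: ['b', 'c', 'd', 'a', 'f'].
Step 2: first = next(it) = 'b', second = next(it) = 'c'.
Therefore output = ('b', 'c').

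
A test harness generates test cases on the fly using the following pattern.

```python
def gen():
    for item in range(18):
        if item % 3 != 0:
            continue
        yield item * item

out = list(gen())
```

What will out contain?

Step 1: Only yield item**2 when item is divisible by 3:
  item=0: 0 % 3 == 0, yield 0**2 = 0
  item=3: 3 % 3 == 0, yield 3**2 = 9
  item=6: 6 % 3 == 0, yield 6**2 = 36
  item=9: 9 % 3 == 0, yield 9**2 = 81
  item=12: 12 % 3 == 0, yield 12**2 = 144
  item=15: 15 % 3 == 0, yield 15**2 = 225
Therefore out = [0, 9, 36, 81, 144, 225].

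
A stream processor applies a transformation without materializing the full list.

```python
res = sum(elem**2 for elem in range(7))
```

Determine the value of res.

Step 1: Compute elem**2 for each elem in range(7):
  elem=0: 0**2 = 0
  elem=1: 1**2 = 1
  elem=2: 2**2 = 4
  elem=3: 3**2 = 9
  elem=4: 4**2 = 16
  elem=5: 5**2 = 25
  elem=6: 6**2 = 36
Step 2: sum = 0 + 1 + 4 + 9 + 16 + 25 + 36 = 91.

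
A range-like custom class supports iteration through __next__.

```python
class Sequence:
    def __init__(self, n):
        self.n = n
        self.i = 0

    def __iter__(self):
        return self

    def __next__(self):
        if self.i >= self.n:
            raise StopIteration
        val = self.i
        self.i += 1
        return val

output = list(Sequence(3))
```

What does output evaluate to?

Step 1: Sequence(3) creates an iterator counting 0 to 2.
Step 2: list() consumes all values: [0, 1, 2].
Therefore output = [0, 1, 2].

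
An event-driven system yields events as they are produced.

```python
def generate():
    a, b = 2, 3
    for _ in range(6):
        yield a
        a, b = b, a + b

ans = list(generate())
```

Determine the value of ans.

Step 1: Fibonacci-like sequence starting with a=2, b=3:
  Iteration 1: yield a=2, then a,b = 3,5
  Iteration 2: yield a=3, then a,b = 5,8
  Iteration 3: yield a=5, then a,b = 8,13
  Iteration 4: yield a=8, then a,b = 13,21
  Iteration 5: yield a=13, then a,b = 21,34
  Iteration 6: yield a=21, then a,b = 34,55
Therefore ans = [2, 3, 5, 8, 13, 21].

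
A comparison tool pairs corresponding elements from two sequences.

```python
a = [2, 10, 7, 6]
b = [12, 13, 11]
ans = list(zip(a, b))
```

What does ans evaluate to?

Step 1: zip stops at shortest (len(a)=4, len(b)=3):
  Index 0: (2, 12)
  Index 1: (10, 13)
  Index 2: (7, 11)
Step 2: Last element of a (6) has no pair, dropped.
Therefore ans = [(2, 12), (10, 13), (7, 11)].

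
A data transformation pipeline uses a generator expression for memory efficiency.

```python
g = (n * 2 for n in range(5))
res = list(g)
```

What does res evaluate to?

Step 1: For each n in range(5), compute n*2:
  n=0: 0*2 = 0
  n=1: 1*2 = 2
  n=2: 2*2 = 4
  n=3: 3*2 = 6
  n=4: 4*2 = 8
Therefore res = [0, 2, 4, 6, 8].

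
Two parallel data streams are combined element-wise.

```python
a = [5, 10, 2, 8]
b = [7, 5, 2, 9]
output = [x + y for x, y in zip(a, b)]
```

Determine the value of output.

Step 1: Add corresponding elements:
  5 + 7 = 12
  10 + 5 = 15
  2 + 2 = 4
  8 + 9 = 17
Therefore output = [12, 15, 4, 17].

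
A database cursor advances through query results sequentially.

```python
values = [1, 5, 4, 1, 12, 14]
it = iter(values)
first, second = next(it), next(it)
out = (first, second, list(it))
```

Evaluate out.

Step 1: Create iterator over [1, 5, 4, 1, 12, 14].
Step 2: first = 1, second = 5.
Step 3: Remaining elements: [4, 1, 12, 14].
Therefore out = (1, 5, [4, 1, 12, 14]).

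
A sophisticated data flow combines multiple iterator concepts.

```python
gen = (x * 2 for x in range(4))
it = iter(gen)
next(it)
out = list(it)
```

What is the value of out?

Step 1: Generator produces [0, 2, 4, 6].
Step 2: next(it) consumes first element (0).
Step 3: list(it) collects remaining: [2, 4, 6].
Therefore out = [2, 4, 6].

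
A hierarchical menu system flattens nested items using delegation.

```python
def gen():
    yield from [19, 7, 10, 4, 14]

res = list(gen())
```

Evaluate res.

Step 1: yield from delegates to the iterable, yielding each element.
Step 2: Collected values: [19, 7, 10, 4, 14].
Therefore res = [19, 7, 10, 4, 14].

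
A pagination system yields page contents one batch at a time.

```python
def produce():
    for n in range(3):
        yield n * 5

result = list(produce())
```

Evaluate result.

Step 1: For each n in range(3), yield n * 5:
  n=0: yield 0 * 5 = 0
  n=1: yield 1 * 5 = 5
  n=2: yield 2 * 5 = 10
Therefore result = [0, 5, 10].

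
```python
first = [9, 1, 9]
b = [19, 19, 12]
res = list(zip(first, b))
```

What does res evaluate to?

Step 1: zip pairs elements at same index:
  Index 0: (9, 19)
  Index 1: (1, 19)
  Index 2: (9, 12)
Therefore res = [(9, 19), (1, 19), (9, 12)].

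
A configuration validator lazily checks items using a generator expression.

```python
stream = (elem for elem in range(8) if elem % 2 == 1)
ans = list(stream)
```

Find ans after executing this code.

Step 1: Filter range(8) keeping only odd values:
  elem=0: even, excluded
  elem=1: odd, included
  elem=2: even, excluded
  elem=3: odd, included
  elem=4: even, excluded
  elem=5: odd, included
  elem=6: even, excluded
  elem=7: odd, included
Therefore ans = [1, 3, 5, 7].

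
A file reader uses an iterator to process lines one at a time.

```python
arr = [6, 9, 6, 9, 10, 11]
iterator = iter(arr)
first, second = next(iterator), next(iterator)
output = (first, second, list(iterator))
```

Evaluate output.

Step 1: Create iterator over [6, 9, 6, 9, 10, 11].
Step 2: first = 6, second = 9.
Step 3: Remaining elements: [6, 9, 10, 11].
Therefore output = (6, 9, [6, 9, 10, 11]).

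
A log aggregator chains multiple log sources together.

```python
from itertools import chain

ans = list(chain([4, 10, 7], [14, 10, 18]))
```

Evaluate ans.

Step 1: chain() concatenates iterables: [4, 10, 7] + [14, 10, 18].
Therefore ans = [4, 10, 7, 14, 10, 18].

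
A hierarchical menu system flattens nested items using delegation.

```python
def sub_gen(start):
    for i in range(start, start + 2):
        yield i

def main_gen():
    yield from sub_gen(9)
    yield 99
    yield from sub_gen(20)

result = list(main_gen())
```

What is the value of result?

Step 1: main_gen() delegates to sub_gen(9):
  yield 9
  yield 10
Step 2: yield 99
Step 3: Delegates to sub_gen(20):
  yield 20
  yield 21
Therefore result = [9, 10, 99, 20, 21].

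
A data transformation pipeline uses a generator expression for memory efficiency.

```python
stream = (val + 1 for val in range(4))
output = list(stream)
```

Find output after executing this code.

Step 1: For each val in range(4), compute val+1:
  val=0: 0+1 = 1
  val=1: 1+1 = 2
  val=2: 2+1 = 3
  val=3: 3+1 = 4
Therefore output = [1, 2, 3, 4].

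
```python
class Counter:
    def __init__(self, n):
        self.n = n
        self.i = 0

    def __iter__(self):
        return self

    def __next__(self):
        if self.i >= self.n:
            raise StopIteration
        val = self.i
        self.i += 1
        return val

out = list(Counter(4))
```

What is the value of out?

Step 1: Counter(4) creates an iterator counting 0 to 3.
Step 2: list() consumes all values: [0, 1, 2, 3].
Therefore out = [0, 1, 2, 3].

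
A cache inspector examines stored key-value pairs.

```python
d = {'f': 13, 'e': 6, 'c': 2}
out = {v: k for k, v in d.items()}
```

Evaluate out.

Step 1: Invert dict (swap keys and values):
  'f': 13 -> 13: 'f'
  'e': 6 -> 6: 'e'
  'c': 2 -> 2: 'c'
Therefore out = {13: 'f', 6: 'e', 2: 'c'}.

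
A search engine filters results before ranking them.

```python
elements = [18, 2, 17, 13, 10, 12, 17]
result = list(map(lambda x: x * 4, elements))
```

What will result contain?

Step 1: Apply lambda x: x * 4 to each element:
  18 -> 72
  2 -> 8
  17 -> 68
  13 -> 52
  10 -> 40
  12 -> 48
  17 -> 68
Therefore result = [72, 8, 68, 52, 40, 48, 68].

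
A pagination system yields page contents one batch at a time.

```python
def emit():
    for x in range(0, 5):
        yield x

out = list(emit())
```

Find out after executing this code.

Step 1: The generator yields each value from range(0, 5).
Step 2: list() consumes all yields: [0, 1, 2, 3, 4].
Therefore out = [0, 1, 2, 3, 4].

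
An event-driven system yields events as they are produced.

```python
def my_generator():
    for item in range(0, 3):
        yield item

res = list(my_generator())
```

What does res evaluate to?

Step 1: The generator yields each value from range(0, 3).
Step 2: list() consumes all yields: [0, 1, 2].
Therefore res = [0, 1, 2].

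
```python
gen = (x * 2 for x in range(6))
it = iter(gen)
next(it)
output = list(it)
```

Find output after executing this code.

Step 1: Generator produces [0, 2, 4, 6, 8, 10].
Step 2: next(it) consumes first element (0).
Step 3: list(it) collects remaining: [2, 4, 6, 8, 10].
Therefore output = [2, 4, 6, 8, 10].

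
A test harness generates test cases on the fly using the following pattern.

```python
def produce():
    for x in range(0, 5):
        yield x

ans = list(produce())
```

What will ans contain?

Step 1: The generator yields each value from range(0, 5).
Step 2: list() consumes all yields: [0, 1, 2, 3, 4].
Therefore ans = [0, 1, 2, 3, 4].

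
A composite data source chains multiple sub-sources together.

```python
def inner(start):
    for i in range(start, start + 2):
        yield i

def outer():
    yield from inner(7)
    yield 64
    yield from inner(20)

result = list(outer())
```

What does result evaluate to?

Step 1: outer() delegates to inner(7):
  yield 7
  yield 8
Step 2: yield 64
Step 3: Delegates to inner(20):
  yield 20
  yield 21
Therefore result = [7, 8, 64, 20, 21].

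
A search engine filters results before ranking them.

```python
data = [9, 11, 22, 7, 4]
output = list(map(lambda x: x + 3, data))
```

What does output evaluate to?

Step 1: Apply lambda x: x + 3 to each element:
  9 -> 12
  11 -> 14
  22 -> 25
  7 -> 10
  4 -> 7
Therefore output = [12, 14, 25, 10, 7].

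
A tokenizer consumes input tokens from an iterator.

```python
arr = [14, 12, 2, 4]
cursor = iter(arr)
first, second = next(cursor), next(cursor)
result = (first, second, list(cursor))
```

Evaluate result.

Step 1: Create iterator over [14, 12, 2, 4].
Step 2: first = 14, second = 12.
Step 3: Remaining elements: [2, 4].
Therefore result = (14, 12, [2, 4]).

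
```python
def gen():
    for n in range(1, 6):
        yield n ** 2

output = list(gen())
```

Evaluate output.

Step 1: For each n in range(1, 6), yield n**2:
  n=1: yield 1**2 = 1
  n=2: yield 2**2 = 4
  n=3: yield 3**2 = 9
  n=4: yield 4**2 = 16
  n=5: yield 5**2 = 25
Therefore output = [1, 4, 9, 16, 25].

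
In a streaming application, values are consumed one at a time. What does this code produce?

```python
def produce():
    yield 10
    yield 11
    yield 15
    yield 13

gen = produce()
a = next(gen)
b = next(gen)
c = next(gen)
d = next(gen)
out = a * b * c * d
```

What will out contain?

Step 1: Create generator and consume all values:
  a = next(gen) = 10
  b = next(gen) = 11
  c = next(gen) = 15
  d = next(gen) = 13
Step 2: out = 10 * 11 * 15 * 13 = 21450.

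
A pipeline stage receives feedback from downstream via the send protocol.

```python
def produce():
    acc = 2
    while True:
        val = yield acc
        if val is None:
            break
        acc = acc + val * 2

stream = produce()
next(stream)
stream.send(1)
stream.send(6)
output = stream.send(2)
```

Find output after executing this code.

Step 1: next() -> yield acc=2.
Step 2: send(1) -> val=1, acc = 2 + 1*2 = 4, yield 4.
Step 3: send(6) -> val=6, acc = 4 + 6*2 = 16, yield 16.
Step 4: send(2) -> val=2, acc = 16 + 2*2 = 20, yield 20.
Therefore output = 20.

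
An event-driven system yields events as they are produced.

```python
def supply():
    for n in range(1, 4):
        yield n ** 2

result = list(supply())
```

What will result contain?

Step 1: For each n in range(1, 4), yield n**2:
  n=1: yield 1**2 = 1
  n=2: yield 2**2 = 4
  n=3: yield 3**2 = 9
Therefore result = [1, 4, 9].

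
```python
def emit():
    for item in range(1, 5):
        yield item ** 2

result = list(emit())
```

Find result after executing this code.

Step 1: For each item in range(1, 5), yield item**2:
  item=1: yield 1**2 = 1
  item=2: yield 2**2 = 4
  item=3: yield 3**2 = 9
  item=4: yield 4**2 = 16
Therefore result = [1, 4, 9, 16].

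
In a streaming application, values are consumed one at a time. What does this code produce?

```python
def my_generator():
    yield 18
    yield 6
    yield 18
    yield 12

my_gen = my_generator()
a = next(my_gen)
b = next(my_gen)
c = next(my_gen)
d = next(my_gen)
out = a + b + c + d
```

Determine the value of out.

Step 1: Create generator and consume all values:
  a = next(my_gen) = 18
  b = next(my_gen) = 6
  c = next(my_gen) = 18
  d = next(my_gen) = 12
Step 2: out = 18 + 6 + 18 + 12 = 54.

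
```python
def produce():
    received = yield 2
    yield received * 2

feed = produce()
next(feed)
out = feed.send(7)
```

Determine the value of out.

Step 1: next(feed) advances to first yield, producing 2.
Step 2: send(7) resumes, received = 7.
Step 3: yield received * 2 = 7 * 2 = 14.
Therefore out = 14.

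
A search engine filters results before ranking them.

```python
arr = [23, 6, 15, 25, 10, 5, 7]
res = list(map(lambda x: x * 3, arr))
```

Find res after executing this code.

Step 1: Apply lambda x: x * 3 to each element:
  23 -> 69
  6 -> 18
  15 -> 45
  25 -> 75
  10 -> 30
  5 -> 15
  7 -> 21
Therefore res = [69, 18, 45, 75, 30, 15, 21].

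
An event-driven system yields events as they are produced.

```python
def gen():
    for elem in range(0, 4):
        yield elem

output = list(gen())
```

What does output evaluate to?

Step 1: The generator yields each value from range(0, 4).
Step 2: list() consumes all yields: [0, 1, 2, 3].
Therefore output = [0, 1, 2, 3].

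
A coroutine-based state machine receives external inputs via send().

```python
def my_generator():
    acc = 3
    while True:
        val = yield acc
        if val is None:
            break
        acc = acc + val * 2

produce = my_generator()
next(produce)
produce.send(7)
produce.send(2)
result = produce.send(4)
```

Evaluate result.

Step 1: next() -> yield acc=3.
Step 2: send(7) -> val=7, acc = 3 + 7*2 = 17, yield 17.
Step 3: send(2) -> val=2, acc = 17 + 2*2 = 21, yield 21.
Step 4: send(4) -> val=4, acc = 21 + 4*2 = 29, yield 29.
Therefore result = 29.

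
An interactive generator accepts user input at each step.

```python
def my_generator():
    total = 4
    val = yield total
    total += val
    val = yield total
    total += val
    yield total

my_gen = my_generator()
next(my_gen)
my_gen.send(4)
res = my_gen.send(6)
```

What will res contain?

Step 1: next() -> yield total=4.
Step 2: send(4) -> val=4, total = 4+4 = 8, yield 8.
Step 3: send(6) -> val=6, total = 8+6 = 14, yield 14.
Therefore res = 14.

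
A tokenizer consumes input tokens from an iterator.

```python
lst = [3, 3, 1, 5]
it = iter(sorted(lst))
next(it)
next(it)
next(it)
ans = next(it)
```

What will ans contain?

Step 1: sorted([3, 3, 1, 5]) = [1, 3, 3, 5].
Step 2: Create iterator and skip 3 elements.
Step 3: next() returns 5.
Therefore ans = 5.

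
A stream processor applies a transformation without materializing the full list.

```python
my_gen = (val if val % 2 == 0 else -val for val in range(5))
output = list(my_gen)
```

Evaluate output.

Step 1: For each val in range(5), yield val if even, else -val:
  val=0: even, yield 0
  val=1: odd, yield -1
  val=2: even, yield 2
  val=3: odd, yield -3
  val=4: even, yield 4
Therefore output = [0, -1, 2, -3, 4].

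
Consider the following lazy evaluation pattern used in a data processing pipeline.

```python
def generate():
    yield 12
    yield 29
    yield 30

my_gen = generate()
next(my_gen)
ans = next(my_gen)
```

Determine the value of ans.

Step 1: generate() creates a generator.
Step 2: next(my_gen) yields 12 (consumed and discarded).
Step 3: next(my_gen) yields 29, assigned to ans.
Therefore ans = 29.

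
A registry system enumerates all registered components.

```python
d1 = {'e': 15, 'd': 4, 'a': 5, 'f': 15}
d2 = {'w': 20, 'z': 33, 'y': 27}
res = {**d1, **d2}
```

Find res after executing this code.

Step 1: Merge d1 and d2 (d2 values override on key conflicts).
Step 2: d1 has keys ['e', 'd', 'a', 'f'], d2 has keys ['w', 'z', 'y'].
Therefore res = {'e': 15, 'd': 4, 'a': 5, 'f': 15, 'w': 20, 'z': 33, 'y': 27}.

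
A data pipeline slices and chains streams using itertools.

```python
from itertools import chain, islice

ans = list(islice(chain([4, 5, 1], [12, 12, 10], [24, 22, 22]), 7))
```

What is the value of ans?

Step 1: chain([4, 5, 1], [12, 12, 10], [24, 22, 22]) = [4, 5, 1, 12, 12, 10, 24, 22, 22].
Step 2: islice takes first 7 elements: [4, 5, 1, 12, 12, 10, 24].
Therefore ans = [4, 5, 1, 12, 12, 10, 24].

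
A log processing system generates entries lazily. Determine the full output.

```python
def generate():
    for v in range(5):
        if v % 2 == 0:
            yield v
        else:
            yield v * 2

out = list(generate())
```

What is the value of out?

Step 1: For each v in range(5), yield v if even, else v*2:
  v=0 (even): yield 0
  v=1 (odd): yield 1*2 = 2
  v=2 (even): yield 2
  v=3 (odd): yield 3*2 = 6
  v=4 (even): yield 4
Therefore out = [0, 2, 2, 6, 4].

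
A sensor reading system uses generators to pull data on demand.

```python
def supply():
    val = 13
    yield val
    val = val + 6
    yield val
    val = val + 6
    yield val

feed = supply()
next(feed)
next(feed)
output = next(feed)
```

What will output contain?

Step 1: Trace through generator execution:
  Yield 1: val starts at 13, yield 13
  Yield 2: val = 13 + 6 = 19, yield 19
  Yield 3: val = 19 + 6 = 25, yield 25
Step 2: First next() gets 13, second next() gets the second value, third next() yields 25.
Therefore output = 25.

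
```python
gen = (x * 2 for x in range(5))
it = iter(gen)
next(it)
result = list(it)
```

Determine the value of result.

Step 1: Generator produces [0, 2, 4, 6, 8].
Step 2: next(it) consumes first element (0).
Step 3: list(it) collects remaining: [2, 4, 6, 8].
Therefore result = [2, 4, 6, 8].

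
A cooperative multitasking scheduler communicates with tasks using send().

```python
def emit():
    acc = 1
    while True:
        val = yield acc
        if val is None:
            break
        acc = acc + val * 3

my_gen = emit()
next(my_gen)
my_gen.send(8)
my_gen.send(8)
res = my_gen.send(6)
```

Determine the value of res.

Step 1: next() -> yield acc=1.
Step 2: send(8) -> val=8, acc = 1 + 8*3 = 25, yield 25.
Step 3: send(8) -> val=8, acc = 25 + 8*3 = 49, yield 49.
Step 4: send(6) -> val=6, acc = 49 + 6*3 = 67, yield 67.
Therefore res = 67.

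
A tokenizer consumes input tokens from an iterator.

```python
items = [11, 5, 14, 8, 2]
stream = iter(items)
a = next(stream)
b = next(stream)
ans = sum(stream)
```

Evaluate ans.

Step 1: Create iterator over [11, 5, 14, 8, 2].
Step 2: a = next() = 11, b = next() = 5.
Step 3: sum() of remaining [14, 8, 2] = 24.
Therefore ans = 24.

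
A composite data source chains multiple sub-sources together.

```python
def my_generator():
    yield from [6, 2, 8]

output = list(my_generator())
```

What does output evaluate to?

Step 1: yield from delegates to the iterable, yielding each element.
Step 2: Collected values: [6, 2, 8].
Therefore output = [6, 2, 8].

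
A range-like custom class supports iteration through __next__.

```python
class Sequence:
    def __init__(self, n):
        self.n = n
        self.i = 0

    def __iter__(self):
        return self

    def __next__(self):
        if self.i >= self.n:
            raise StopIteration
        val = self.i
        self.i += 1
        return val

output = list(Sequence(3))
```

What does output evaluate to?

Step 1: Sequence(3) creates an iterator counting 0 to 2.
Step 2: list() consumes all values: [0, 1, 2].
Therefore output = [0, 1, 2].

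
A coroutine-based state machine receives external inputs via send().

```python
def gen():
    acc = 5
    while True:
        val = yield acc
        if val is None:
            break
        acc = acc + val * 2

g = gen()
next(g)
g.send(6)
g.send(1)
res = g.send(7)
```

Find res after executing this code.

Step 1: next() -> yield acc=5.
Step 2: send(6) -> val=6, acc = 5 + 6*2 = 17, yield 17.
Step 3: send(1) -> val=1, acc = 17 + 1*2 = 19, yield 19.
Step 4: send(7) -> val=7, acc = 19 + 7*2 = 33, yield 33.
Therefore res = 33.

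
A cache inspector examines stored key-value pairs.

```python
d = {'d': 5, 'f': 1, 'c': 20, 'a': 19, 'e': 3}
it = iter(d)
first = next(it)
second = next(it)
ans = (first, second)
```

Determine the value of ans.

Step 1: iter(d) iterates over keys: ['d', 'f', 'c', 'a', 'e'].
Step 2: first = next(it) = 'd', second = next(it) = 'f'.
Therefore ans = ('d', 'f').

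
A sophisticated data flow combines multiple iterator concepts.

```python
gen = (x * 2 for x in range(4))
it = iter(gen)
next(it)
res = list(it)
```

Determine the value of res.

Step 1: Generator produces [0, 2, 4, 6].
Step 2: next(it) consumes first element (0).
Step 3: list(it) collects remaining: [2, 4, 6].
Therefore res = [2, 4, 6].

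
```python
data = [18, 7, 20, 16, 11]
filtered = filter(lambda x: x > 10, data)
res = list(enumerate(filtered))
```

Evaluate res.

Step 1: Filter [18, 7, 20, 16, 11] for > 10: [18, 20, 16, 11].
Step 2: enumerate re-indexes from 0: [(0, 18), (1, 20), (2, 16), (3, 11)].
Therefore res = [(0, 18), (1, 20), (2, 16), (3, 11)].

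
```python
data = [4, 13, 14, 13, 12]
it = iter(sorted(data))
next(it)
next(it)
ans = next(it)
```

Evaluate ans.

Step 1: sorted([4, 13, 14, 13, 12]) = [4, 12, 13, 13, 14].
Step 2: Create iterator and skip 2 elements.
Step 3: next() returns 13.
Therefore ans = 13.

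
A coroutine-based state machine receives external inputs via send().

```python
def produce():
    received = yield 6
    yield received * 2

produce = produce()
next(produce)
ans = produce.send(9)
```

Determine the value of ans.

Step 1: next(produce) advances to first yield, producing 6.
Step 2: send(9) resumes, received = 9.
Step 3: yield received * 2 = 9 * 2 = 18.
Therefore ans = 18.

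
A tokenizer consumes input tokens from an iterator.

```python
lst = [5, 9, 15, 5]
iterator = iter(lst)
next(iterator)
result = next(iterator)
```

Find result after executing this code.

Step 1: Create iterator over [5, 9, 15, 5].
Step 2: next() consumes 5.
Step 3: next() returns 9.
Therefore result = 9.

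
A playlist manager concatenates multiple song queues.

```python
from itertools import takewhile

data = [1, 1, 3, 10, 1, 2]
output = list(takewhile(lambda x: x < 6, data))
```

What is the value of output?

Step 1: takewhile stops at first element >= 6:
  1 < 6: take
  1 < 6: take
  3 < 6: take
  10 >= 6: stop
Therefore output = [1, 1, 3].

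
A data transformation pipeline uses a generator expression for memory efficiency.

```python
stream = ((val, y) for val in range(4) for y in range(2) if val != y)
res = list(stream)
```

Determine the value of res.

Step 1: Nested generator over range(4) x range(2) where val != y:
  (0, 0): excluded (val == y)
  (0, 1): included
  (1, 0): included
  (1, 1): excluded (val == y)
  (2, 0): included
  (2, 1): included
  (3, 0): included
  (3, 1): included
Therefore res = [(0, 1), (1, 0), (2, 0), (2, 1), (3, 0), (3, 1)].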